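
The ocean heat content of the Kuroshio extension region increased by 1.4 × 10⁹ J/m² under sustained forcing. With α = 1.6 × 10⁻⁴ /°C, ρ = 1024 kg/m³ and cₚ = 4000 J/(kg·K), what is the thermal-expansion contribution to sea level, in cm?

Δh = αQ/(ρcₚ) = 1.6×10⁻⁴ × 1.4×10⁹ / (1024 × 4000) ≈ 0.054688 m

Δh = 5.47 cm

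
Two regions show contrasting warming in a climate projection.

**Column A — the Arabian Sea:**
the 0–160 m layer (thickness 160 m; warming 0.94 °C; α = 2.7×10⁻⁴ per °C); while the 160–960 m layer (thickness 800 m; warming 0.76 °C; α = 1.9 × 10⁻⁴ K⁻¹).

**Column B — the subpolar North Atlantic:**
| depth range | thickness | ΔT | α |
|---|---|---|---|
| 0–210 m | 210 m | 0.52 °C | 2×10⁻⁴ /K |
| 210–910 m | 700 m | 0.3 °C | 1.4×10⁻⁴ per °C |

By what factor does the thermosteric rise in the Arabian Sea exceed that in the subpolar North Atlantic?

3.05

A 2.7×10⁻⁴ × 160 × 0.94 = 0.040608 m
A 160–960 m: 800 × 1.9×10⁻⁴ × 0.76 = 0.11552 m
A total: 0.156128 m
B 0.52 × 2×10⁻⁴ × 210 = 0.02184 m
B Layer 2: 700 × 0.3 × 1.4×10⁻⁴ = 0.02940 m
B total: 0.05124 m
Ratio: 0.156128 / 0.05124 ≈ 3.047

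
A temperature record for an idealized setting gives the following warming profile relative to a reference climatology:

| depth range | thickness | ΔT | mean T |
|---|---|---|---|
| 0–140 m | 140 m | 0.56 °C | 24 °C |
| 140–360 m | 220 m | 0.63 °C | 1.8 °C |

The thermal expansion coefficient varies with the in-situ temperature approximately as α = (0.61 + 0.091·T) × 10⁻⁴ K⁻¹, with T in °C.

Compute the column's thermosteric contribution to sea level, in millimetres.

Δh = 33 mm

Layer 1: α = (0.61 + 0.091×24)×10⁻⁴ = 2.794×10⁻⁴ K⁻¹
Layer 2: α = (0.61 + 0.091×1.8)×10⁻⁴ = 0.7738×10⁻⁴ K⁻¹
Layer 1: 0.56 × 140 × 2.794×10⁻⁴ = 0.02190496 m
Layer 2: 0.7738×10⁻⁴ × 220 × 0.63 = 0.010724868 m
Δh = 0.02190496 + 0.010724868 = 0.032629828 m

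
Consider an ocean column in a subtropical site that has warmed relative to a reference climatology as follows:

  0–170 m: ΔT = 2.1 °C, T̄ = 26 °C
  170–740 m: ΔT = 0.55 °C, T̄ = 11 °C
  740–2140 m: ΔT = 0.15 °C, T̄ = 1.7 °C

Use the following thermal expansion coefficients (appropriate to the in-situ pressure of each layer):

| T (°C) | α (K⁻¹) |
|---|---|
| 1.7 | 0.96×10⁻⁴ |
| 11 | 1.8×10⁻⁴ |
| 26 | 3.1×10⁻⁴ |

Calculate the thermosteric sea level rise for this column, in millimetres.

about 190 mm

Layer 1 at 26 °C → α = 3.1×10⁻⁴ K⁻¹
Layer 2 at 11 °C → α = 1.8×10⁻⁴ K⁻¹
Layer 3 at 1.7 °C → α = 0.96×10⁻⁴ K⁻¹
3.1×10⁻⁴ × 170 × 2.1 = 0.11067 m
Layer 2: 0.55 × 570 × 1.8×10⁻⁴ = 0.05643 m
740–2140 m: 0.96×10⁻⁴ × 0.15 × 1400 = 0.02016 m
Δh = 0.11067 + 0.05643 + 0.02016 = 0.18726 m ≈ 190 mm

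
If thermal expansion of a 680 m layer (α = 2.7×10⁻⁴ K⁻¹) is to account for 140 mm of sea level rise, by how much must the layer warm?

ΔT = Δh/(αH) = 0.14 / (2.7×10⁻⁴ × 680) ≈ 0.7625 °C

about 0.76 °C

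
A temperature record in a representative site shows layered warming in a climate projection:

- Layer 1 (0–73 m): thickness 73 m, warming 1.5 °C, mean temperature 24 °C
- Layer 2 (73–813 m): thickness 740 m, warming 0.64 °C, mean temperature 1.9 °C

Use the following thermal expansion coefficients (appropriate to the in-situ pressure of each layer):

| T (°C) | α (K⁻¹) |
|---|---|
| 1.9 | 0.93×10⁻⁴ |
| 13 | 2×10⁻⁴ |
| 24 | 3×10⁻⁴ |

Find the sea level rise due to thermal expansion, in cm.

Δh ≈ 7.69 cm

Layer 1 at 24 °C → α = 3×10⁻⁴ K⁻¹
Layer 2 at 1.9 °C → α = 0.93×10⁻⁴ K⁻¹
3×10⁻⁴ × 1.5 × 73 = 0.03285 m
Layer 2: 0.93×10⁻⁴ × 0.64 × 740 = 0.0440448 m
Δh = 0.03285 + 0.0440448 = 0.0768948 m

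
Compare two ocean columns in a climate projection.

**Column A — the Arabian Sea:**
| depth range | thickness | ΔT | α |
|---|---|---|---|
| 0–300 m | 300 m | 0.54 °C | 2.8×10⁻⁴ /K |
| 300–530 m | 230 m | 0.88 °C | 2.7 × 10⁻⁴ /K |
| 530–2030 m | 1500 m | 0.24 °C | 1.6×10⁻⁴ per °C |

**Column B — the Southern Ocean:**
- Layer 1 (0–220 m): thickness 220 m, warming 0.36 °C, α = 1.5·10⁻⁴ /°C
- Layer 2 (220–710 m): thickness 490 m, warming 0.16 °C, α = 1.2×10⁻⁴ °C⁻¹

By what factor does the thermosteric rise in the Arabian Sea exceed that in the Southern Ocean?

a factor of 7.40

A Layer 1: 0.54 × 300 × 2.8×10⁻⁴ = 0.04536 m
A 300–530 m: 230 × 2.7×10⁻⁴ × 0.88 = 0.054648 m
A Layer 3: 1500 × 1.6×10⁻⁴ × 0.24 = 0.05760 m
A total: 0.157608 m
B Layer 1: 220 × 0.36 × 1.5×10⁻⁴ = 0.01188 m
B Layer 2: 1.2×10⁻⁴ × 0.16 × 490 = 0.009408 m
B total: 0.021288 m
Ratio: 0.157608 / 0.021288 ≈ 7.404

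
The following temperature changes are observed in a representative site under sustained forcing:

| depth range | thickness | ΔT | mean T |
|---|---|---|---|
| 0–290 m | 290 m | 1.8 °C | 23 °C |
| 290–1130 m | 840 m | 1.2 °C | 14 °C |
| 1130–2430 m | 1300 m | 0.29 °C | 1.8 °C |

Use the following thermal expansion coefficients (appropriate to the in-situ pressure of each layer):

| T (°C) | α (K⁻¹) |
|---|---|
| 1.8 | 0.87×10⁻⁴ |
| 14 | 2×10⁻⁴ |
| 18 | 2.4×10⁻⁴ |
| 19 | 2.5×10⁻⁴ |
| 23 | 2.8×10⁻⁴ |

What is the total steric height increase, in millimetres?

Layer 1 at 23 °C → α = 2.8×10⁻⁴ K⁻¹
Layer 2 at 14 °C → α = 2×10⁻⁴ K⁻¹
Layer 3 at 1.8 °C → α = 0.87×10⁻⁴ K⁻¹
Layer 1: 2.8×10⁻⁴ × 1.8 × 290 = 0.14616 m
Layer 2: 2×10⁻⁴ × 1.2 × 840 = 0.20160 m
0.87×10⁻⁴ × 0.29 × 1300 = 0.032799 m
Δh = 0.14616 + 0.20160 + 0.032799 = 0.380559 m ≈ 381 mm

381 mm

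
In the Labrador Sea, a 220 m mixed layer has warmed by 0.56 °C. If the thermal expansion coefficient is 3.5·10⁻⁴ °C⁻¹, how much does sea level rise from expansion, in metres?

0.0431 m

Δh = αΔT·H = 3.5×10⁻⁴ × 0.56 × 220 = 0.04312 m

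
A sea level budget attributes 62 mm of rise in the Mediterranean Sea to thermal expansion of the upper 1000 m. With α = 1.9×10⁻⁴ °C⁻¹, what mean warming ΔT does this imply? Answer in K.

ΔT ≈ 0.326 K

ΔT = Δh/(αH) = 0.062 / (1.9×10⁻⁴ × 1000) ≈ 0.3263 K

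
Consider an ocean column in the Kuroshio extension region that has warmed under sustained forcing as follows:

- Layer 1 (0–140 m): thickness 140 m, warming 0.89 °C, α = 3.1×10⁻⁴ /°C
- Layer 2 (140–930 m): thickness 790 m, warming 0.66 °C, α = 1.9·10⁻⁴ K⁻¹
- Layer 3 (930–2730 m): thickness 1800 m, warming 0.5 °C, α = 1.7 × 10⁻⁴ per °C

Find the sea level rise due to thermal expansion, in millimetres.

140 × 0.89 × 3.1×10⁻⁴ = 0.038626 m
Layer 2: 790 × 0.66 × 1.9×10⁻⁴ = 0.099066 m
930–2730 m: 1.7×10⁻⁴ × 0.5 × 1800 = 0.15300 m
Δh = 0.038626 + 0.099066 + 0.15300 = 0.290692 m ≈ 291 mm

Δh = 291 mm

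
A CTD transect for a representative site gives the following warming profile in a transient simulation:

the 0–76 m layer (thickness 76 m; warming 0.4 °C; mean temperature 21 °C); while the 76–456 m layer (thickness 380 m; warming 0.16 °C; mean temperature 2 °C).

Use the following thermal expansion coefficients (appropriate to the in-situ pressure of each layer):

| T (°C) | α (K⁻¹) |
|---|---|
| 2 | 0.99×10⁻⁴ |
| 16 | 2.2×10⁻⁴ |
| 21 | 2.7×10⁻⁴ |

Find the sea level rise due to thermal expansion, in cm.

Layer 1 at 21 °C → α = 2.7×10⁻⁴ K⁻¹
Layer 2 at 2 °C → α = 0.99×10⁻⁴ K⁻¹
0–76 m: 76 × 0.4 × 2.7×10⁻⁴ = 0.008208 m
76–456 m: 0.99×10⁻⁴ × 380 × 0.16 = 0.0060192 m
Δh = 0.008208 + 0.0060192 = 0.0142272 m

Δh ≈ 1.42 cm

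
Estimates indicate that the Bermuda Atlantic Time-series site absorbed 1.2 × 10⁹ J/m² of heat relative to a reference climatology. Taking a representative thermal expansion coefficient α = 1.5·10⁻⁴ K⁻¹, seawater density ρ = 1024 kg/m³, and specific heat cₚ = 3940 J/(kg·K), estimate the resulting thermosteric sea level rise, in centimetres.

4.46 cm

Δh = αQ/(ρcₚ) = 1.5×10⁻⁴ × 1.2×10⁹ / (1024 × 3940) ≈ 0.044615 m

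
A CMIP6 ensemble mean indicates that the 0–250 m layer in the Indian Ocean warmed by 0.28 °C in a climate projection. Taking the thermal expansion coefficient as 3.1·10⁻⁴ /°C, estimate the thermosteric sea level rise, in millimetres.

Δh ≈ 21.7 mm

Δh = αΔT·H = 3.1×10⁻⁴ × 0.28 × 250 = 0.02170 m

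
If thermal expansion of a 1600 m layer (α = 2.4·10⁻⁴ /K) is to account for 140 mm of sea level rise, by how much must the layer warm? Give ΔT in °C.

about 0.36 °C

ΔT = Δh/(αH) = 0.14 / (2.4×10⁻⁴ × 1600) ≈ 0.3646 °C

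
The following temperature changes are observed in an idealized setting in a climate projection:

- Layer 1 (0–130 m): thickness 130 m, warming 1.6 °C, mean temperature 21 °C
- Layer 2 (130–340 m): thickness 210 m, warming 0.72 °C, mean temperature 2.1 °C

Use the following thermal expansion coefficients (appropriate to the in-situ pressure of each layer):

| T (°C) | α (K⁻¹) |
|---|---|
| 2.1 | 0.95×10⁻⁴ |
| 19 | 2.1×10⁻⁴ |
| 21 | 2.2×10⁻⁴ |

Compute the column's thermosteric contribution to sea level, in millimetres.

Layer 1 at 21 °C → α = 2.2×10⁻⁴ K⁻¹
Layer 2 at 2.1 °C → α = 0.95×10⁻⁴ K⁻¹
0–130 m: 1.6 × 2.2×10⁻⁴ × 130 = 0.04576 m
210 × 0.72 × 0.95×10⁻⁴ = 0.014364 m
Δh = 0.04576 + 0.014364 = 0.060124 m

Δh ≈ 60 mm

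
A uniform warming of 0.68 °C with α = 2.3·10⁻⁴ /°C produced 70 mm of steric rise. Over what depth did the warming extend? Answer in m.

H = Δh/(αΔT) = 0.07 / (2.3×10⁻⁴ × 0.68) ≈ 447.6 m

about 450 m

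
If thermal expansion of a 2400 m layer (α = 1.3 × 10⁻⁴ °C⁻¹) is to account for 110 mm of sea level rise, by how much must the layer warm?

about 0.353 °C

ΔT = Δh/(αH) = 0.11 / (1.3×10⁻⁴ × 2400) ≈ 0.3526 °C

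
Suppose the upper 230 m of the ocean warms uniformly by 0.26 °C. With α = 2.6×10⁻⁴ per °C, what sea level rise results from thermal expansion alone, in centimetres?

Δh = αΔT·H = 2.6×10⁻⁴ × 0.26 × 230 = 0.015548 m

Δh ≈ 1.55 cm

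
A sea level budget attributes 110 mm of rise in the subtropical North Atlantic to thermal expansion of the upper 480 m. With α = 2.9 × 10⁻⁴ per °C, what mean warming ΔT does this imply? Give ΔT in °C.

about 0.79 °C

ΔT = Δh/(αH) = 0.11 / (2.9×10⁻⁴ × 480) ≈ 0.7902 °C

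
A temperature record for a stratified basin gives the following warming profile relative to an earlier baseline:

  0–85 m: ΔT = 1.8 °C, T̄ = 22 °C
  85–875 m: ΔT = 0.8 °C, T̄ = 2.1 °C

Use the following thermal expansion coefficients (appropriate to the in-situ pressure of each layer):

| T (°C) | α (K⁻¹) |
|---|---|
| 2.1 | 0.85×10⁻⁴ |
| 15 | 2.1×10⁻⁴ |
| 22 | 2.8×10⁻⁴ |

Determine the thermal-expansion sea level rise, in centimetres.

Layer 1 at 22 °C → α = 2.8×10⁻⁴ K⁻¹
Layer 2 at 2.1 °C → α = 0.85×10⁻⁴ K⁻¹
1.8 × 2.8×10⁻⁴ × 85 = 0.04284 m
85–875 m: 0.85×10⁻⁴ × 790 × 0.8 = 0.05372 m
Δh = 0.04284 + 0.05372 = 0.09656 m

9.66 cm of thermosteric rise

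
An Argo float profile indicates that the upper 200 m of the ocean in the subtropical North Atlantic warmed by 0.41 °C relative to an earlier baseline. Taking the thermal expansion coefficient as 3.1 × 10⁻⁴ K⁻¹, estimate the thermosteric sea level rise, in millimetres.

Δh ≈ 25.4 mm

Δh = αΔT·H = 3.1×10⁻⁴ × 0.41 × 200 = 0.02542 m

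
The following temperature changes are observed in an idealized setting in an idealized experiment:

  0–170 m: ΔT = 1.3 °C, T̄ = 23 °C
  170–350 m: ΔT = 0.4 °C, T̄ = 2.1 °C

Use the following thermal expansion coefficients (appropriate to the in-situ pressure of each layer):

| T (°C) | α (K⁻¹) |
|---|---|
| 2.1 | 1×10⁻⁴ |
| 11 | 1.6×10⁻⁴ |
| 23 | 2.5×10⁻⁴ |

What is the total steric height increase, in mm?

Layer 1 at 23 °C → α = 2.5×10⁻⁴ K⁻¹
Layer 2 at 2.1 °C → α = 1×10⁻⁴ K⁻¹
0–170 m: 1.3 × 170 × 2.5×10⁻⁴ = 0.05525 m
170–350 m: 1×10⁻⁴ × 180 × 0.4 = 0.00720 m
Δh = 0.05525 + 0.00720 = 0.06245 m

62.5 mm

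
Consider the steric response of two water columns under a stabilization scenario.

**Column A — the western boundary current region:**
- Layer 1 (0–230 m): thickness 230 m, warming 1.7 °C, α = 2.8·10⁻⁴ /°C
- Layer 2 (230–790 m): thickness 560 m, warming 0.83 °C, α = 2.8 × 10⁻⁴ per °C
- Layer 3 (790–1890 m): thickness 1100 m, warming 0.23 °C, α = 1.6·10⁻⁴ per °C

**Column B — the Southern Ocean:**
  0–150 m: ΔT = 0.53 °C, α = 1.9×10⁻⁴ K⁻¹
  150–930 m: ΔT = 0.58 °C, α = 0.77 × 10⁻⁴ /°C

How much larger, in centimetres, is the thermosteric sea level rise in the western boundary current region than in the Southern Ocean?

23.0 cm

A 0–230 m: 2.8×10⁻⁴ × 1.7 × 230 = 0.10948 m
A 230–790 m: 560 × 2.8×10⁻⁴ × 0.83 = 0.130144 m
A 790–1890 m: 0.23 × 1100 × 1.6×10⁻⁴ = 0.04048 m
A total: 0.280104 m
B Layer 1: 0.53 × 150 × 1.9×10⁻⁴ = 0.015105 m
B Layer 2: 0.58 × 780 × 0.77×10⁻⁴ = 0.0348348 m
B total: 0.0499398 m
Difference: 0.280104 − 0.0499398 = 0.2301642 m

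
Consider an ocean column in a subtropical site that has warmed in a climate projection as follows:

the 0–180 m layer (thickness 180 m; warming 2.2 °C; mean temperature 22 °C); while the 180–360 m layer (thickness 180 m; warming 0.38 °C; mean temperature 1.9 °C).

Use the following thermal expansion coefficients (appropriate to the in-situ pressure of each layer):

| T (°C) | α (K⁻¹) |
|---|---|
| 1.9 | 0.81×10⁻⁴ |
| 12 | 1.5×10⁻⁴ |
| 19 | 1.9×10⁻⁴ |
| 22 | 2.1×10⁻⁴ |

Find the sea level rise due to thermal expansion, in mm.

Δh ≈ 88.7 mm

Layer 1 at 22 °C → α = 2.1×10⁻⁴ K⁻¹
Layer 2 at 1.9 °C → α = 0.81×10⁻⁴ K⁻¹
2.2 × 2.1×10⁻⁴ × 180 = 0.08316 m
180–360 m: 0.38 × 0.81×10⁻⁴ × 180 = 0.0055404 m
Δh = 0.08316 + 0.0055404 = 0.0887004 m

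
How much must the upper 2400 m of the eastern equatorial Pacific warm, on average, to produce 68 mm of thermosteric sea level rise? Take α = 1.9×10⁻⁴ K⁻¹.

ΔT = Δh/(αH) = 0.068 / (1.9×10⁻⁴ × 2400) ≈ 0.1491 °C

0.149 °C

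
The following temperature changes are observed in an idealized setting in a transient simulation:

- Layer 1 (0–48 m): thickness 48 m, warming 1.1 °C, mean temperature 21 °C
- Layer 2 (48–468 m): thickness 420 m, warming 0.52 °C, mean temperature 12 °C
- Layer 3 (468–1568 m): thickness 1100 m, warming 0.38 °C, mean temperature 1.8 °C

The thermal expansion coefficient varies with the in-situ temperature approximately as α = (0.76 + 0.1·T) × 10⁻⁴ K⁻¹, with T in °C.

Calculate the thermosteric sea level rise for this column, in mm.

97.2 mm of thermosteric rise

Layer 1: α = (0.76 + 0.1×21)×10⁻⁴ = 2.86×10⁻⁴ K⁻¹
Layer 2: α = (0.76 + 0.1×12)×10⁻⁴ = 1.96×10⁻⁴ K⁻¹
Layer 3: α = (0.76 + 0.1×1.8)×10⁻⁴ = 0.94×10⁻⁴ K⁻¹
48 × 2.86×10⁻⁴ × 1.1 = 0.0151008 m
48–468 m: 1.96×10⁻⁴ × 0.52 × 420 = 0.0428064 m
Layer 3: 1100 × 0.38 × 0.94×10⁻⁴ = 0.039292 m
Δh = 0.0151008 + 0.0428064 + 0.039292 = 0.0971992 m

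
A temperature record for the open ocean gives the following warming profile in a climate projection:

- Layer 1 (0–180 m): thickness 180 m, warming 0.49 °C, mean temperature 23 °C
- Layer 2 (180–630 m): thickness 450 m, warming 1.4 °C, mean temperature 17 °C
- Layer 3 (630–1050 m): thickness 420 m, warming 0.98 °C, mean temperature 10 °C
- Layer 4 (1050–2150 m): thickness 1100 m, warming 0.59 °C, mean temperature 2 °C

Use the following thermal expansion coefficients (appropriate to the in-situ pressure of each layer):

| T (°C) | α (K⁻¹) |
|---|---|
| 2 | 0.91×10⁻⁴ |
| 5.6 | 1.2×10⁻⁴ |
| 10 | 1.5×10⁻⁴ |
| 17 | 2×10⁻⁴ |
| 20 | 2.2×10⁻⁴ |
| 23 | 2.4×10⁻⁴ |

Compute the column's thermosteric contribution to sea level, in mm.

Δh = 268 mm

Layer 1 at 23 °C → α = 2.4×10⁻⁴ K⁻¹
Layer 2 at 17 °C → α = 2×10⁻⁴ K⁻¹
Layer 3 at 10 °C → α = 1.5×10⁻⁴ K⁻¹
Layer 4 at 2 °C → α = 0.91×10⁻⁴ K⁻¹
Layer 1: 2.4×10⁻⁴ × 0.49 × 180 = 0.021168 m
1.4 × 450 × 2×10⁻⁴ = 0.12600 m
630–1050 m: 420 × 1.5×10⁻⁴ × 0.98 = 0.06174 m
1050–2150 m: 1100 × 0.59 × 0.91×10⁻⁴ = 0.059059 m
Δh = 0.021168 + 0.12600 + 0.06174 + 0.059059 = 0.267967 m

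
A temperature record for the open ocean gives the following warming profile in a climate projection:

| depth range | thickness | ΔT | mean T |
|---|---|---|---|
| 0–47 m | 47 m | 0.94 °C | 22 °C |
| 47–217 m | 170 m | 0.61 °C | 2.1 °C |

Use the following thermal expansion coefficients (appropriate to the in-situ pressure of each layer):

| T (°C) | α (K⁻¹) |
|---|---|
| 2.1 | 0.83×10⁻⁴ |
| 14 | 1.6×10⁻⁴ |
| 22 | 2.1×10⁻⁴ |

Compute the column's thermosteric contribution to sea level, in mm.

Layer 1 at 22 °C → α = 2.1×10⁻⁴ K⁻¹
Layer 2 at 2.1 °C → α = 0.83×10⁻⁴ K⁻¹
0–47 m: 2.1×10⁻⁴ × 47 × 0.94 = 0.0092778 m
Layer 2: 170 × 0.61 × 0.83×10⁻⁴ = 0.0086071 m
Δh = 0.0092778 + 0.0086071 = 0.0178849 m ≈ 17.9 mm

17.9 mm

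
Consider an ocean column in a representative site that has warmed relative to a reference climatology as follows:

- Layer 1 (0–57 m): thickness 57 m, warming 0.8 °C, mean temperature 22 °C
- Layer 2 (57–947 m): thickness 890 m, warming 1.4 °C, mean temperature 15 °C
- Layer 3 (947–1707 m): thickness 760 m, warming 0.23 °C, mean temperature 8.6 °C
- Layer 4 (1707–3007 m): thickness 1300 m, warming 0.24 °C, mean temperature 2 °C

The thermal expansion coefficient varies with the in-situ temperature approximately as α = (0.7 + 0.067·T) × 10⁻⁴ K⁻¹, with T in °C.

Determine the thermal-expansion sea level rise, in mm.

270 mm

Layer 1: α = (0.7 + 0.067×22)×10⁻⁴ = 2.174×10⁻⁴ K⁻¹
Layer 2: α = (0.7 + 0.067×15)×10⁻⁴ = 1.705×10⁻⁴ K⁻¹
Layer 3: α = (0.7 + 0.067×8.6)×10⁻⁴ = 1.2762×10⁻⁴ K⁻¹
Layer 4: α = (0.7 + 0.067×2)×10⁻⁴ = 0.834×10⁻⁴ K⁻¹
0–57 m: 57 × 0.8 × 2.174×10⁻⁴ = 0.00991344 m
1.4 × 1.705×10⁻⁴ × 890 = 0.212443 m
947–1707 m: 760 × 0.23 × 1.2762×10⁻⁴ = 0.022307976 m
Layer 4: 0.834×10⁻⁴ × 0.24 × 1300 = 0.0260208 m
Δh = 0.00991344 + 0.212443 + 0.022307976 + 0.0260208 = 0.270685216 m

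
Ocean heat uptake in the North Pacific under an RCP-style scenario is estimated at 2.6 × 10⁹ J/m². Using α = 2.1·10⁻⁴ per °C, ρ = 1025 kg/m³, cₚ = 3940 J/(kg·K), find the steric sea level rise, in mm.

Δh = 135 mm

Δh = αQ/(ρcₚ) = 2.1×10⁻⁴ × 2.6×10⁹ / (1025 × 3940) ≈ 0.13520 m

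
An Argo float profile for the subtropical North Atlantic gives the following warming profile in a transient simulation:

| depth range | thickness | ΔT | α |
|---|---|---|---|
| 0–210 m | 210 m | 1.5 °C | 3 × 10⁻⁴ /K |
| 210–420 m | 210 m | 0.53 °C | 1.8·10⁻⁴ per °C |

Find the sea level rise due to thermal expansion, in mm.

1.5 × 210 × 3×10⁻⁴ = 0.09450 m
210–420 m: 210 × 1.8×10⁻⁴ × 0.53 = 0.020034 m
Δh = 0.09450 + 0.020034 = 0.114534 m ≈ 110 mm

Δh = 110 mm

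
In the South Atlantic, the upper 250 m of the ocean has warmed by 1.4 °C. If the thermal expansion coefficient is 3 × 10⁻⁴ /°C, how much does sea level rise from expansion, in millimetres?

Δh = αΔT·H = 3×10⁻⁴ × 1.4 × 250 = 0.10500 m

105 mm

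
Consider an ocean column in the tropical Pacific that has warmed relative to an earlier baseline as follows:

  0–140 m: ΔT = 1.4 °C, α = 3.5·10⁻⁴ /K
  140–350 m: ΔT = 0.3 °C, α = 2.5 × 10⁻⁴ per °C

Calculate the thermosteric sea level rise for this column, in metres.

Δh ≈ 0.0844 m

0–140 m: 1.4 × 140 × 3.5×10⁻⁴ = 0.06860 m
140–350 m: 2.5×10⁻⁴ × 210 × 0.3 = 0.01575 m
Δh = 0.06860 + 0.01575 = 0.08435 m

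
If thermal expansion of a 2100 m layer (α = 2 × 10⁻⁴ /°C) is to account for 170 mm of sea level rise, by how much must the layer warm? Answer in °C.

ΔT = Δh/(αH) = 0.17 / (2×10⁻⁴ × 2100) ≈ 0.4048 °C

about 0.405 °C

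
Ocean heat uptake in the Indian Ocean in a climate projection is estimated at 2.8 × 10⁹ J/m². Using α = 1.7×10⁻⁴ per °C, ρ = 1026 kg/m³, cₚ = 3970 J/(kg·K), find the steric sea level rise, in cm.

Δh ≈ 11.7 cm

Δh = αQ/(ρcₚ) = 1.7×10⁻⁴ × 2.8×10⁹ / (1026 × 3970) ≈ 0.11686 m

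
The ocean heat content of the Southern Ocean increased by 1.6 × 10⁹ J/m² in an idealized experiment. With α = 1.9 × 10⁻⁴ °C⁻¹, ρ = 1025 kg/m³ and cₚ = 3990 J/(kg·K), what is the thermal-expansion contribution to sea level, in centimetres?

7.4 cm of thermosteric rise

Δh = αQ/(ρcₚ) = 1.9×10⁻⁴ × 1.6×10⁹ / (1025 × 3990) ≈ 0.074332 m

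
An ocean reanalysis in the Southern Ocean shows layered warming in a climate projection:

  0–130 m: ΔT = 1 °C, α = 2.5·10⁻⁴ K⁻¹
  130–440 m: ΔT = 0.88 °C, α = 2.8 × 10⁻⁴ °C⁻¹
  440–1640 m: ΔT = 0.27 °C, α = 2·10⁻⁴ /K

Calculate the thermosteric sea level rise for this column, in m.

0.17 m

0–130 m: 2.5×10⁻⁴ × 1 × 130 = 0.03250 m
0.88 × 310 × 2.8×10⁻⁴ = 0.076384 m
1200 × 0.27 × 2×10⁻⁴ = 0.06480 m
Δh = 0.03250 + 0.076384 + 0.06480 = 0.173684 m ≈ 0.17 m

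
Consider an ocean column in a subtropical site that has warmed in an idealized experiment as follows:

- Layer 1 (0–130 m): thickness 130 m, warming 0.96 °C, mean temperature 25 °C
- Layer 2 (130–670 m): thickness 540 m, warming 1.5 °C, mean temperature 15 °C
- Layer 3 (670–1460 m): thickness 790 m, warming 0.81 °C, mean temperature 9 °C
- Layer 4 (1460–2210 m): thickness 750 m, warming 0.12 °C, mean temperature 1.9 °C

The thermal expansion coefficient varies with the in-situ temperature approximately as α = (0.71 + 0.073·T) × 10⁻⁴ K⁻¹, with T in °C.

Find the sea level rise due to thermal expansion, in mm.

Layer 1: α = (0.71 + 0.073×25)×10⁻⁴ = 2.535×10⁻⁴ K⁻¹
Layer 2: α = (0.71 + 0.073×15)×10⁻⁴ = 1.805×10⁻⁴ K⁻¹
Layer 3: α = (0.71 + 0.073×9)×10⁻⁴ = 1.367×10⁻⁴ K⁻¹
Layer 4: α = (0.71 + 0.073×1.9)×10⁻⁴ = 0.8487×10⁻⁴ K⁻¹
0–130 m: 2.535×10⁻⁴ × 130 × 0.96 = 0.0316368 m
1.5 × 540 × 1.805×10⁻⁴ = 0.146205 m
0.81 × 1.367×10⁻⁴ × 790 = 0.08747433 m
1460–2210 m: 750 × 0.8487×10⁻⁴ × 0.12 = 0.0076383 m
Δh = 0.0316368 + 0.146205 + 0.08747433 + 0.0076383 = 0.27295443 m

273 mm of thermosteric rise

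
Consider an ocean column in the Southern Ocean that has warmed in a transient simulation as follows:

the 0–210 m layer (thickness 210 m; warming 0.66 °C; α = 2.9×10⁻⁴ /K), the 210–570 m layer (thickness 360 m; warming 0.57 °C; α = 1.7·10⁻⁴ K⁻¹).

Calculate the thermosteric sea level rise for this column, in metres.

0–210 m: 210 × 0.66 × 2.9×10⁻⁴ = 0.040194 m
Layer 2: 1.7×10⁻⁴ × 360 × 0.57 = 0.034884 m
Δh = 0.040194 + 0.034884 = 0.075078 m ≈ 0.075 m

Δh = 0.075 m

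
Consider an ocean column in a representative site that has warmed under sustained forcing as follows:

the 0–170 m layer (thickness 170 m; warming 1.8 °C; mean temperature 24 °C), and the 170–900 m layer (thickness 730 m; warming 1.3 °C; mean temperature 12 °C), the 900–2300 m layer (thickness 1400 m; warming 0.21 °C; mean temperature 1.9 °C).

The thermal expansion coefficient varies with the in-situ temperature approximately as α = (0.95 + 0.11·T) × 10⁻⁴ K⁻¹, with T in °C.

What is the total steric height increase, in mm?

Layer 1: α = (0.95 + 0.11×24)×10⁻⁴ = 3.59×10⁻⁴ K⁻¹
Layer 2: α = (0.95 + 0.11×12)×10⁻⁴ = 2.27×10⁻⁴ K⁻¹
Layer 3: α = (0.95 + 0.11×1.9)×10⁻⁴ = 1.159×10⁻⁴ K⁻¹
1.8 × 170 × 3.59×10⁻⁴ = 0.109854 m
Layer 2: 1.3 × 2.27×10⁻⁴ × 730 = 0.215423 m
1.159×10⁻⁴ × 0.21 × 1400 = 0.0340746 m
Δh = 0.109854 + 0.215423 + 0.0340746 = 0.3593516 m ≈ 359 mm

about 359 mm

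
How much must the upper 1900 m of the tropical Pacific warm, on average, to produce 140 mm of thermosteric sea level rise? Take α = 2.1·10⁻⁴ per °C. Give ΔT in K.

about 0.351 K

ΔT = Δh/(αH) = 0.14 / (2.1×10⁻⁴ × 1900) ≈ 0.3509 K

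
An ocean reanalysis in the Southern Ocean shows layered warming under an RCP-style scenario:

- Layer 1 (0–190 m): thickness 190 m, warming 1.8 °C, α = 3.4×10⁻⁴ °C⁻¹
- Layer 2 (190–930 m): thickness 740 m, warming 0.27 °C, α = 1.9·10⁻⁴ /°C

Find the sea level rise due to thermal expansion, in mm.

about 154 mm

0–190 m: 3.4×10⁻⁴ × 190 × 1.8 = 0.11628 m
190–930 m: 740 × 1.9×10⁻⁴ × 0.27 = 0.037962 m
Δh = 0.11628 + 0.037962 = 0.154242 m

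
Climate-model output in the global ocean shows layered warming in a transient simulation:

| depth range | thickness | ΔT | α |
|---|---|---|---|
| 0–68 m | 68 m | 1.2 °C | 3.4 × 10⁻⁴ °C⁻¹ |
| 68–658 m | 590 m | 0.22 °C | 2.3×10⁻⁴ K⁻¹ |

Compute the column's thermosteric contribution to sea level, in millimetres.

58 mm of thermosteric rise

68 × 3.4×10⁻⁴ × 1.2 = 0.027744 m
590 × 2.3×10⁻⁴ × 0.22 = 0.029854 m
Δh = 0.027744 + 0.029854 = 0.057598 m ≈ 58 mm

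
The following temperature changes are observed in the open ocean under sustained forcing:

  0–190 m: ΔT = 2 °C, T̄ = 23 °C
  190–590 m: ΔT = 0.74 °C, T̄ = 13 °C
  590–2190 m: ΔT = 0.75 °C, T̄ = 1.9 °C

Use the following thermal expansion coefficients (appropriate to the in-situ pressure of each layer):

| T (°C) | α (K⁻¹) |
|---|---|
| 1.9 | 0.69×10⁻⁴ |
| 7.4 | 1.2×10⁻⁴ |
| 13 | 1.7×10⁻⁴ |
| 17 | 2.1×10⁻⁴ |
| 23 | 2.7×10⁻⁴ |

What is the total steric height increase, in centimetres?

Layer 1 at 23 °C → α = 2.7×10⁻⁴ K⁻¹
Layer 2 at 13 °C → α = 1.7×10⁻⁴ K⁻¹
Layer 3 at 1.9 °C → α = 0.69×10⁻⁴ K⁻¹
2 × 190 × 2.7×10⁻⁴ = 0.10260 m
1.7×10⁻⁴ × 400 × 0.74 = 0.05032 m
Layer 3: 0.75 × 1600 × 0.69×10⁻⁴ = 0.08280 m
Δh = 0.10260 + 0.05032 + 0.08280 = 0.23572 m

Δh = 23.6 cm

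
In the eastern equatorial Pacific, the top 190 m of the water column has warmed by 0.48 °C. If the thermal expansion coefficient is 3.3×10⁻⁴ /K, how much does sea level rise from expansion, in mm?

about 30 mm

Δh = αΔT·H = 3.3×10⁻⁴ × 0.48 × 190 = 0.030096 m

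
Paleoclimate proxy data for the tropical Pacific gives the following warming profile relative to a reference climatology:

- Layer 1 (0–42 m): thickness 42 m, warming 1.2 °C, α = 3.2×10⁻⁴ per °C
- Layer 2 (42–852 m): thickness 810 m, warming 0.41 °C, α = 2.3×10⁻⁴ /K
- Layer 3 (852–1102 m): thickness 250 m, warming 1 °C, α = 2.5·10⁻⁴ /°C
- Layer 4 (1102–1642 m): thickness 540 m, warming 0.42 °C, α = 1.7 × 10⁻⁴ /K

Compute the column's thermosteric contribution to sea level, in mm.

1.2 × 42 × 3.2×10⁻⁴ = 0.016128 m
Layer 2: 0.41 × 2.3×10⁻⁴ × 810 = 0.076383 m
Layer 3: 2.5×10⁻⁴ × 1 × 250 = 0.06250 m
0.42 × 1.7×10⁻⁴ × 540 = 0.038556 m
Δh = 0.016128 + 0.076383 + 0.06250 + 0.038556 = 0.193567 m

Δh = 194 mm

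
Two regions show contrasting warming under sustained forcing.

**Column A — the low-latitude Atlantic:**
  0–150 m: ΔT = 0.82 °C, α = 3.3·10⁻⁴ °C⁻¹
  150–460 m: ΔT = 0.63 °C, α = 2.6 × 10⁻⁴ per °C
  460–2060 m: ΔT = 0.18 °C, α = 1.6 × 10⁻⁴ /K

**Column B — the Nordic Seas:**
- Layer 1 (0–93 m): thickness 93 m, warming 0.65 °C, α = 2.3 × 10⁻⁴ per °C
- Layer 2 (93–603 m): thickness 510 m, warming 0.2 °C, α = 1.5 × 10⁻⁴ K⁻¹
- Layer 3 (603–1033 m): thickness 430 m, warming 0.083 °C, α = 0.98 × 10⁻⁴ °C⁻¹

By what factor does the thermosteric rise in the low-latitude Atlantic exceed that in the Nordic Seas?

A 0–150 m: 3.3×10⁻⁴ × 150 × 0.82 = 0.04059 m
A Layer 2: 310 × 0.63 × 2.6×10⁻⁴ = 0.050778 m
A 460–2060 m: 0.18 × 1.6×10⁻⁴ × 1600 = 0.04608 m
A total: 0.137448 m
B 0–93 m: 93 × 0.65 × 2.3×10⁻⁴ = 0.0139035 m
B 0.2 × 510 × 1.5×10⁻⁴ = 0.01530 m
B 603–1033 m: 0.083 × 430 × 0.98×10⁻⁴ = 0.00349762 m
B total: 0.03270112 m
Ratio: 0.137448 / 0.03270112 ≈ 4.203

a factor of 4.2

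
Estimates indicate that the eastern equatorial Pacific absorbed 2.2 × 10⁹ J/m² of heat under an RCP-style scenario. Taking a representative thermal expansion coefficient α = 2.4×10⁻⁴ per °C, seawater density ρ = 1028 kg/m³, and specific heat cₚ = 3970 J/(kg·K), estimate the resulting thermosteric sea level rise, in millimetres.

Δh = αQ/(ρcₚ) = 2.4×10⁻⁴ × 2.2×10⁹ / (1028 × 3970) ≈ 0.12937 m

129 mm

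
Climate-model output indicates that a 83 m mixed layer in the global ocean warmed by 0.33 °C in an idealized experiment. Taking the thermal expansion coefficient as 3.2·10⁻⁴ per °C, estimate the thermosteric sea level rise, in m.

about 0.00876 m

Δh = αΔT·H = 3.2×10⁻⁴ × 0.33 × 83 = 0.0087648 m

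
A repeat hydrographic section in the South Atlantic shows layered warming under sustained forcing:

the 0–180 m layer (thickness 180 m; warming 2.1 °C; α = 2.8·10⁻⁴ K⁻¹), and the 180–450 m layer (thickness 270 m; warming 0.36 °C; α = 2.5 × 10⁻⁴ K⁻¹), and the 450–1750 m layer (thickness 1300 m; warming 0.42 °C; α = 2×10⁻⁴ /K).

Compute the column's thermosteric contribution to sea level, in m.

0.239 m of thermosteric rise

Layer 1: 2.8×10⁻⁴ × 180 × 2.1 = 0.10584 m
Layer 2: 0.36 × 2.5×10⁻⁴ × 270 = 0.02430 m
450–1750 m: 1300 × 2×10⁻⁴ × 0.42 = 0.10920 m
Δh = 0.10584 + 0.02430 + 0.10920 = 0.23934 m ≈ 0.239 m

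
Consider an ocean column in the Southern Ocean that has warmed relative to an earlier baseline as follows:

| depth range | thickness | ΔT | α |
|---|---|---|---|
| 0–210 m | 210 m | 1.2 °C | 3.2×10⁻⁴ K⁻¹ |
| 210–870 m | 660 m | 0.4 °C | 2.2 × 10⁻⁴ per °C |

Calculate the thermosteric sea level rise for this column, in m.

Layer 1: 210 × 3.2×10⁻⁴ × 1.2 = 0.08064 m
2.2×10⁻⁴ × 660 × 0.4 = 0.05808 m
Δh = 0.08064 + 0.05808 = 0.13872 m ≈ 0.139 m

0.139 m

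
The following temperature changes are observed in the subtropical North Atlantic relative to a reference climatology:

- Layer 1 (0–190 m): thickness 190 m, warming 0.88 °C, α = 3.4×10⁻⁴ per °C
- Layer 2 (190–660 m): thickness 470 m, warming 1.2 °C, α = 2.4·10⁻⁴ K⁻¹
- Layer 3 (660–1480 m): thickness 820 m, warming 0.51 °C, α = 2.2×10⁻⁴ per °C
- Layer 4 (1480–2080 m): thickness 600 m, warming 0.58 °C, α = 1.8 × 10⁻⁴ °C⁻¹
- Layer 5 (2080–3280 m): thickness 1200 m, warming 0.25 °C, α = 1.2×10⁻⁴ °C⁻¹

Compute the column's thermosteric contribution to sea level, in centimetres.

Δh ≈ 38.3 cm

190 × 0.88 × 3.4×10⁻⁴ = 0.056848 m
Layer 2: 1.2 × 2.4×10⁻⁴ × 470 = 0.13536 m
0.51 × 820 × 2.2×10⁻⁴ = 0.092004 m
600 × 1.8×10⁻⁴ × 0.58 = 0.06264 m
1200 × 0.25 × 1.2×10⁻⁴ = 0.03600 m
Δh = 0.056848 + 0.13536 + 0.092004 + 0.06264 + 0.03600 = 0.382852 m ≈ 38.3 cm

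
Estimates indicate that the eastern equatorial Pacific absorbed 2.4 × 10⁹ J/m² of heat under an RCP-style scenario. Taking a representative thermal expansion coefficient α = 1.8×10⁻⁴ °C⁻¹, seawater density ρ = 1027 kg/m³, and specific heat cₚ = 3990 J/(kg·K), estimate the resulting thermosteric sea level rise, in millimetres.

Δh ≈ 105 mm

Δh = αQ/(ρcₚ) = 1.8×10⁻⁴ × 2.4×10⁹ / (1027 × 3990) ≈ 0.10542 m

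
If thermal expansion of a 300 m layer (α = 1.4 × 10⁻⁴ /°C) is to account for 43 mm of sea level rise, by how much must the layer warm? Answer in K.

1.02 K

ΔT = Δh/(αH) = 0.043 / (1.4×10⁻⁴ × 300) ≈ 1.024 K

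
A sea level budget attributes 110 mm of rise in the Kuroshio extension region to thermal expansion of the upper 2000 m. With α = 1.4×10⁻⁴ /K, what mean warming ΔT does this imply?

0.393 K

ΔT = Δh/(αH) = 0.11 / (1.4×10⁻⁴ × 2000) ≈ 0.3929 K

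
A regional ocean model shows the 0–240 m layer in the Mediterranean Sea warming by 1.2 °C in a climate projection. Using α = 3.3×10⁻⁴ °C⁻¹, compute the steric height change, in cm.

9.50 cm of thermosteric rise

Δh = αΔT·H = 3.3×10⁻⁴ × 1.2 × 240 = 0.09504 m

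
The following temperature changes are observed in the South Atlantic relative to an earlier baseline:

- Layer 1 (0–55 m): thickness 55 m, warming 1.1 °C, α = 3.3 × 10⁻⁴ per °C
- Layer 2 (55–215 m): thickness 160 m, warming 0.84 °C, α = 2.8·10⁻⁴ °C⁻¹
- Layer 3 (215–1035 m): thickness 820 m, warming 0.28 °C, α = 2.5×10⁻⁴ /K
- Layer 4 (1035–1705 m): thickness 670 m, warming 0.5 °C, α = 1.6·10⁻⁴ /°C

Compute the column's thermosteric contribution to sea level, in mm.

Layer 1: 1.1 × 55 × 3.3×10⁻⁴ = 0.019965 m
55–215 m: 0.84 × 160 × 2.8×10⁻⁴ = 0.037632 m
820 × 0.28 × 2.5×10⁻⁴ = 0.05740 m
1035–1705 m: 1.6×10⁻⁴ × 670 × 0.5 = 0.05360 m
Δh = 0.019965 + 0.037632 + 0.05740 + 0.05360 = 0.168597 m ≈ 169 mm

Δh ≈ 169 mm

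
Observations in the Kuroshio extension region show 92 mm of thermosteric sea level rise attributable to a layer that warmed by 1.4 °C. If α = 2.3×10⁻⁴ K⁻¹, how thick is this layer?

286 m

H = Δh/(αΔT) = 0.092 / (2.3×10⁻⁴ × 1.4) ≈ 285.7 m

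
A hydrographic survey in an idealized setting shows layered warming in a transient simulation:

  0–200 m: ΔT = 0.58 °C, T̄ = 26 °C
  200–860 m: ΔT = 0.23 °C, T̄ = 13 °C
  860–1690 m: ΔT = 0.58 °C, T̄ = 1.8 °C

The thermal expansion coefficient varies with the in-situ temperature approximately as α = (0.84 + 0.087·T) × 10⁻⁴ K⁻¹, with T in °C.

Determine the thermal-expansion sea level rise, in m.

Layer 1: α = (0.84 + 0.087×26)×10⁻⁴ = 3.102×10⁻⁴ K⁻¹
Layer 2: α = (0.84 + 0.087×13)×10⁻⁴ = 1.971×10⁻⁴ K⁻¹
Layer 3: α = (0.84 + 0.087×1.8)×10⁻⁴ = 0.9966×10⁻⁴ K⁻¹
0.58 × 200 × 3.102×10⁻⁴ = 0.0359832 m
0.23 × 660 × 1.971×10⁻⁴ = 0.02991978 m
Layer 3: 0.9966×10⁻⁴ × 0.58 × 830 = 0.047976324 m
Δh = 0.0359832 + 0.02991978 + 0.047976324 = 0.113879304 m

0.11 m of thermosteric rise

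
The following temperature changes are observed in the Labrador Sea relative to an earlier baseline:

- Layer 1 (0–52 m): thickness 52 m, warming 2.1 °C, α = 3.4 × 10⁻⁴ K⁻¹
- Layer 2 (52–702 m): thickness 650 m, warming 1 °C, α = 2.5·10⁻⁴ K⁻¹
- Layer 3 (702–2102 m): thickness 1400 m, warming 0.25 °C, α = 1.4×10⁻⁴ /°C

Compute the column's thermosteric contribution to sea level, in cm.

Layer 1: 52 × 3.4×10⁻⁴ × 2.1 = 0.037128 m
Layer 2: 2.5×10⁻⁴ × 650 × 1 = 0.16250 m
702–2102 m: 0.25 × 1.4×10⁻⁴ × 1400 = 0.04900 m
Δh = 0.037128 + 0.16250 + 0.04900 = 0.248628 m

25 cm of thermosteric rise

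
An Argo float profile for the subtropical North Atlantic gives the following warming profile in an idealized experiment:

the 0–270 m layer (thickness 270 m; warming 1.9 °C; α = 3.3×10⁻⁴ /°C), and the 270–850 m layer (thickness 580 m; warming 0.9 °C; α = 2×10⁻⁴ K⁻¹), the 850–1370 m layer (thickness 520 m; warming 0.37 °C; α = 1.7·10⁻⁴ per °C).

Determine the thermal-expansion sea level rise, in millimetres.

3.3×10⁻⁴ × 270 × 1.9 = 0.16929 m
Layer 2: 0.9 × 2×10⁻⁴ × 580 = 0.10440 m
850–1370 m: 1.7×10⁻⁴ × 520 × 0.37 = 0.032708 m
Δh = 0.16929 + 0.10440 + 0.032708 = 0.306398 m

Δh = 310 mm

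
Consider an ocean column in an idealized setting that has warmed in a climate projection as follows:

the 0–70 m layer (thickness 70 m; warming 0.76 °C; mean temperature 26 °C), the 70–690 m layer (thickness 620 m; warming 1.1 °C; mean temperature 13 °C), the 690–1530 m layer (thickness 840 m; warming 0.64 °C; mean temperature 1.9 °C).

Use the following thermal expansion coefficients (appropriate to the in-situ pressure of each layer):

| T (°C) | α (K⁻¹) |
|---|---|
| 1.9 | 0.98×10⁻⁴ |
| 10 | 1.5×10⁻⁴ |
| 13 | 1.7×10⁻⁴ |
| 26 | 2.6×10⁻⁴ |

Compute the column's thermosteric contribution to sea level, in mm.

Layer 1 at 26 °C → α = 2.6×10⁻⁴ K⁻¹
Layer 2 at 13 °C → α = 1.7×10⁻⁴ K⁻¹
Layer 3 at 1.9 °C → α = 0.98×10⁻⁴ K⁻¹
Layer 1: 0.76 × 2.6×10⁻⁴ × 70 = 0.013832 m
620 × 1.7×10⁻⁴ × 1.1 = 0.11594 m
690–1530 m: 840 × 0.98×10⁻⁴ × 0.64 = 0.0526848 m
Δh = 0.013832 + 0.11594 + 0.0526848 = 0.1824568 m ≈ 182 mm

182 mm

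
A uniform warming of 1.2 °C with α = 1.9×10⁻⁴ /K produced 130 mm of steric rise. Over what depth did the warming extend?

H = Δh/(αΔT) = 0.13 / (1.9×10⁻⁴ × 1.2) ≈ 570.2 m

H ≈ 570 m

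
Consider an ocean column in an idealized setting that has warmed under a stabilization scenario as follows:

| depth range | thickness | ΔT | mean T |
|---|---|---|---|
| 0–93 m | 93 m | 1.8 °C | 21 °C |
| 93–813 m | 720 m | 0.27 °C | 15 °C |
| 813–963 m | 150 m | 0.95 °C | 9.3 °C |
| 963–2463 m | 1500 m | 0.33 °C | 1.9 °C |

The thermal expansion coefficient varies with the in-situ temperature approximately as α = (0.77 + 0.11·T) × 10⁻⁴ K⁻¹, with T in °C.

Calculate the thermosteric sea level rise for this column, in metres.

Layer 1: α = (0.77 + 0.11×21)×10⁻⁴ = 3.08×10⁻⁴ K⁻¹
Layer 2: α = (0.77 + 0.11×15)×10⁻⁴ = 2.42×10⁻⁴ K⁻¹
Layer 3: α = (0.77 + 0.11×9.3)×10⁻⁴ = 1.793×10⁻⁴ K⁻¹
Layer 4: α = (0.77 + 0.11×1.9)×10⁻⁴ = 0.979×10⁻⁴ K⁻¹
Layer 1: 3.08×10⁻⁴ × 93 × 1.8 = 0.0515592 m
Layer 2: 2.42×10⁻⁴ × 720 × 0.27 = 0.0470448 m
0.95 × 1.793×10⁻⁴ × 150 = 0.02555025 m
963–2463 m: 0.33 × 0.979×10⁻⁴ × 1500 = 0.0484605 m
Δh = 0.0515592 + 0.0470448 + 0.02555025 + 0.0484605 = 0.17261475 m ≈ 0.173 m

Δh ≈ 0.173 m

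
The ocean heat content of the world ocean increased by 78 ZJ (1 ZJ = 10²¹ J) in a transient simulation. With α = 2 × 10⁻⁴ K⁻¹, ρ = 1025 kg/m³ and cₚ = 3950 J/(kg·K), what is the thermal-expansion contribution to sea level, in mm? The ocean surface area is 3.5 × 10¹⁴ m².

Per unit area: Q = 78×10²¹ / (3.5×10¹⁴) ≈ 2.229×10⁸ J/m²
Δh = αQ/(ρcₚ) = 2×10⁻⁴ × 2.229×10⁸ / (1025 × 3950) ≈ 0.011011 m

11.0 mm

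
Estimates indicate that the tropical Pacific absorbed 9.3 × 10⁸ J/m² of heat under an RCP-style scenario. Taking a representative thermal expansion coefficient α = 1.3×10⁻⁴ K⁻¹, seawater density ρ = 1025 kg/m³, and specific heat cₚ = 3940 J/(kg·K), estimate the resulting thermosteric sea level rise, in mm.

Δh = αQ/(ρcₚ) = 1.3×10⁻⁴ × 9.3×10⁸ / (1025 × 3940) ≈ 0.029937 m

Δh ≈ 29.9 mm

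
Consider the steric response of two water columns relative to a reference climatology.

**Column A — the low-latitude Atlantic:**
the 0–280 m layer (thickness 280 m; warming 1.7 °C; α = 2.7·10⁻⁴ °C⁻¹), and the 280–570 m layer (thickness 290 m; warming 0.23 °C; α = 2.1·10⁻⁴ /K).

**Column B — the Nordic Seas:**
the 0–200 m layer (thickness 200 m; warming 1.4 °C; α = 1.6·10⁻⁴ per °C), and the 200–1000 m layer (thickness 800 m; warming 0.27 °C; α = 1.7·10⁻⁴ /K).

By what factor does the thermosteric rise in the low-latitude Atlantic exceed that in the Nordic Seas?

1.75

A Layer 1: 1.7 × 280 × 2.7×10⁻⁴ = 0.12852 m
A 0.23 × 2.1×10⁻⁴ × 290 = 0.014007 m
A total: 0.142527 m
B 0–200 m: 1.6×10⁻⁴ × 1.4 × 200 = 0.04480 m
B 0.27 × 1.7×10⁻⁴ × 800 = 0.03672 m
B total: 0.08152 m
Ratio: 0.142527 / 0.08152 ≈ 1.748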